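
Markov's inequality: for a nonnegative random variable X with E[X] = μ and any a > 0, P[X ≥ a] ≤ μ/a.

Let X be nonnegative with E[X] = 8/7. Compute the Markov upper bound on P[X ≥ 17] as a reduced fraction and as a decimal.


μ = E[X] = 8/7, a = 17.
Markov: P[X ≥ 17] ≤ μ/a = (8/7)/17 = 8/119.
Numerically: ≈ 0.0672.
(Since a = 17 > μ = 1.1429, the bound 8/119 is < 1 and informative.)

P[X ≥ 17] ≤ 8/119 ≈ 0.0672.


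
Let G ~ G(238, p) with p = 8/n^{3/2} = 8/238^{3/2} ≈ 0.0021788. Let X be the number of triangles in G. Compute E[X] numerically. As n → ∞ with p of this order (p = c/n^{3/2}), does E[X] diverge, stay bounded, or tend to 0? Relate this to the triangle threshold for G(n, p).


Number of potential triangles: C(238, 3) = 2218636.
Each occurs with probability p³ ≈ (0.0021788)³ ≈ 1.0343646e-08.
By linearity: E[X] = C(238, 3)·p³ ≈ 2218636 · 1.0343646e-08 ≈ 0.02295.
Since α = 3/2 > 1, p = c/n^{3/2} = o(1/n) is below the triangle threshold p ~ 1/n. Asymptotically E[X] ~ (c³/6)·n^{3(1−α)} = (8³/6)·n^{-1.5} → 0, so by Markov's inequality G has no triangles w.h.p.

E[X] ≈ 0.02295; in regime p = Θ(1/n^{3/2}) E[X] tends to 0 (below the triangle threshold p ~ 1/n).


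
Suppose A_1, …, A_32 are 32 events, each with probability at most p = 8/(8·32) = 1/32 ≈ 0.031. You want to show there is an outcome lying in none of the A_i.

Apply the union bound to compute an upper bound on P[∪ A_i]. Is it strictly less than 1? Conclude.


Union bound: P[∪_{i=1}^{32} A_i] ≤ Σ_i P[A_i] ≤ 32·p = 32·(1/32) = 1.
Numerically: 1 ≈ 1.000.
Is 1 < 1? NO.
Since the bound 1 is ≥ 1, the union bound is uninformative here; it does NOT by itself certify existence.

32·p = 1 ≈ 1.000; existence NOT certified by the union bound.


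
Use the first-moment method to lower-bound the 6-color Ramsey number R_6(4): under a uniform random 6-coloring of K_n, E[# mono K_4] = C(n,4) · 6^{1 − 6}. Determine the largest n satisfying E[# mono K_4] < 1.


We need C(n, 4) · 6^{1 − 6} < 1, i.e. C(n, 4) < 6^{6 − 1} = 7776.
Check values of n near the boundary:
  n = 19: C(19, 4) = 3876; 3876 < 7776? YES
  n = 20: C(20, 4) = 4845; 4845 < 7776? YES
  n = 21: C(21, 4) = 5985; 5985 < 7776? YES
  n = 22: C(22, 4) = 7315; 7315 < 7776? YES
  n = 23: C(23, 4) = 8855; 8855 < 7776? NO
The largest n with C(n, 4) < 7776 is n = 22 (where E[X] = 7315/7776 ≈ 0.9407). Hence R_6(4) > 22, i.e. R_6(4) ≥ 23.

Largest n = 22; hence R_6(4) > 22.


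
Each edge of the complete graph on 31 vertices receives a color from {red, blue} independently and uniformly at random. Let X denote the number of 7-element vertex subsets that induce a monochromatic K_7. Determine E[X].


Let X = Σ_S X_S over the C(31, 7) = 2629575 subsets S of size 7, where X_S = 1 if the K_7 on S is monochromatic.
For a fixed S, the K_7 on S has C(7, 2) = 21 edges. P[all 21 edges red] = (1/2)^21, and likewise for blue, so P[monochromatic] = 2·(1/2)^21 = 2^{1 − 21} = 1/1048576.
By linearity: E[X] = C(31, 7) · 2^{1 − 21} = 2629575 · 1/1048576 = 2629575/1048576.
Numerically: E[X] ≈ 2.50776.

E[X] = C(31,7)·2^(1−C(7,2)) = 2629575/1048576 ≈ 2.50776.


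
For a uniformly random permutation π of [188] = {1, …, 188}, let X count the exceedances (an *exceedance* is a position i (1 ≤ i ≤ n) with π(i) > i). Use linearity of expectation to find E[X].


Write X = Σ_{i=1}^{188} X_i, where X_i = 1_{π(i) > i}.
For each fixed i, π(i) is uniform over {1, …, 188} (marginal of a uniform permutation), so P[π(i) > i] = (n − i)/n. Summing: Σ_{i=1}^{188} (n − i)/n = (0 + 1 + … + 187)/188 = 188(188 − 1)/(2·188) = (188 − 1)/2.
Hence E[X] = Σ_{i=1}^{188} (188 − i)/188 = 187/2 ≈ 93.500000.

E[X] = 187/2 = 93.500000.


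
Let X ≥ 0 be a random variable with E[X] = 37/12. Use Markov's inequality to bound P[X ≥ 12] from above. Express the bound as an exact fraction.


μ = E[X] = 37/12, a = 12.
Markov: P[X ≥ 12] ≤ μ/a = (37/12)/12 = 37/144.
Numerically: ≈ 0.2569.
(Since a = 12 > μ = 3.0833, the bound 37/144 is < 1 and informative.)

P[X ≥ 12] ≤ 37/144 ≈ 0.2569.


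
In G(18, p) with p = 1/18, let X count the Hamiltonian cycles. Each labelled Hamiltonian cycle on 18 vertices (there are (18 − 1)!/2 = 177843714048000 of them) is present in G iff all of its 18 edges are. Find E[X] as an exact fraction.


K_18 has (18 − 1)!/2 = 177843714048000 labelled Hamiltonian cycles.
For each such Hamiltonian cycle H, let X_H = 1 if all 18 edges of H are present in G. Then P[X_H = 1] = p^{18} = (1/18)^{18} = 1/39346408075296537575424.
Summing the indicators: E[X] = Σ_H E[X_H] = 177843714048000 · p^{18} = 177843714048000 · 1/39346408075296537575424 = 14889875/3294258113514384.
Numerically: E[X] ≈ 4.52e-09.

E[X] = 177843714048000 · (1/18)^{18} = 14889875/3294258113514384 ≈ 4.52e-09.


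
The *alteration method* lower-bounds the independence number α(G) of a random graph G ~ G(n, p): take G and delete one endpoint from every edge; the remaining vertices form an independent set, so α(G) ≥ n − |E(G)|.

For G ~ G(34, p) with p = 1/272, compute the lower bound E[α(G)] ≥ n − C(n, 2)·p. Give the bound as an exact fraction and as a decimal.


E[|E(G)|] = C(34, 2)·p = 561 · (1/272) = 33/16.
E[α(G)] ≥ n − E[|E(G)|] = 34 − 33/16 = 511/16.
Numerically: ≈ 31.93750.
(This is only a lower bound; the true E[α(G)] may be larger.)

E[α(G)] ≥ 511/16 ≈ 31.93750.


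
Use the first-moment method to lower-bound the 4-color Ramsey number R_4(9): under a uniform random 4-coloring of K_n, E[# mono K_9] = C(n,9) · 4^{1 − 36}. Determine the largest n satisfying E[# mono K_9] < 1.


We need C(n, 9) · 4^{1 − 36} < 1, i.e. C(n, 9) < 4^{36 − 1} = 1180591620717411303424.
Check values of n near the boundary:
  n = 912: C(912, 9) = 1156095740032081475120; 1156095740032081475120 < 1180591620717411303424? YES
  n = 913: C(913, 9) = 1167605542753639808390; 1167605542753639808390 < 1180591620717411303424? YES
  n = 914: C(914, 9) = 1179217089587653905932; 1179217089587653905932 < 1180591620717411303424? YES
  n = 915: C(915, 9) = 1190931166636537885130; 1190931166636537885130 < 1180591620717411303424? NO
The largest n with C(n, 9) < 1180591620717411303424 is n = 914 (where E[X] = 294804272396913476483/295147905179352825856 ≈ 0.998836). Hence R_4(9) > 914, i.e. R_4(9) ≥ 915.

Largest n = 914; hence R_4(9) > 914.


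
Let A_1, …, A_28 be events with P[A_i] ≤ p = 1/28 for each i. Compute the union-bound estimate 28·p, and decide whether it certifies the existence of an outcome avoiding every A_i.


Union bound: P[∪_{i=1}^{28} A_i] ≤ Σ_i P[A_i] ≤ 28·p = 28·(1/28) = 1.
Numerically: 1 ≈ 1.00000.
Is 1 < 1? NO.
Since the bound 1 is ≥ 1, the union bound is uninformative here; it does NOT by itself certify existence.

28·p = 1 ≈ 1.00000; existence NOT certified by the union bound.


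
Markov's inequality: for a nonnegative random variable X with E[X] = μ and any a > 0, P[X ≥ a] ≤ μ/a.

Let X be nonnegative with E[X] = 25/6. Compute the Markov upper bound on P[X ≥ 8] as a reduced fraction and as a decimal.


μ = E[X] = 25/6, a = 8.
Markov: P[X ≥ 8] ≤ μ/a = (25/6)/8 = 25/48.
Numerically: ≈ 0.52083.
(Since a = 8 > μ = 4.16667, the bound 25/48 is < 1 and informative.)

P[X ≥ 8] ≤ 25/48 ≈ 0.52083.


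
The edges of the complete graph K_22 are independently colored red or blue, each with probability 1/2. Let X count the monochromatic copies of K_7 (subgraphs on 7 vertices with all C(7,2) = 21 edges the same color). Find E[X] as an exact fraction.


Let X = Σ_S X_S over the C(22, 7) = 170544 subsets S of size 7, where X_S = 1 if the K_7 on S is monochromatic.
For a fixed S, the K_7 on S has C(7, 2) = 21 edges. P[all 21 edges red] = (1/2)^21, and likewise for blue, so P[monochromatic] = 2·(1/2)^21 = 2^{1 − 21} = 1/1048576.
Summing: E[X] = C(22, 7) · 2^{1 − 21} = 170544 · 1/1048576 = 10659/65536.
Numerically: E[X] ≈ 0.163.

E[X] = C(22,7)·2^(1−C(7,2)) = 10659/65536 ≈ 0.163.


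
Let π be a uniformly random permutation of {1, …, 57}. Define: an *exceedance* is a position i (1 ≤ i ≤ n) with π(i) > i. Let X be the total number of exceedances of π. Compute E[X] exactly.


Write X = Σ_{i=1}^{57} X_i, where X_i = 1_{π(i) > i}.
For each fixed i, π(i) is uniform over {1, …, 57} (marginal of a uniform permutation), so P[π(i) > i] = (n − i)/n. Summing: Σ_{i=1}^{57} (n − i)/n = (0 + 1 + … + 56)/57 = 57(57 − 1)/(2·57) = (57 − 1)/2.
Hence E[X] = Σ_{i=1}^{57} (57 − i)/57 = 28 ≈ 28.000.

E[X] = 28 = 28.000.


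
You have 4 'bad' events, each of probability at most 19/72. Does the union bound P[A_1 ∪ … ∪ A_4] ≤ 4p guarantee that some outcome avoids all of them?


Union bound: P[∪_{i=1}^{4} A_i] ≤ Σ_i P[A_i] ≤ 4·p = 4·(19/72) = 19/18.
Numerically: 19/18 ≈ 1.0556.
Is 19/18 < 1? NO.
Since the bound 19/18 is ≥ 1, the union bound is uninformative here; it does NOT by itself certify existence.

4·p = 19/18 ≈ 1.0556; existence NOT certified by the union bound.


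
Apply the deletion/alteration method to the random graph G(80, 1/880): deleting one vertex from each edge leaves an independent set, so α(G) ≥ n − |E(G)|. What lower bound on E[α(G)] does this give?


E[|E(G)|] = C(80, 2)·p = 3160 · (1/880) = 79/22.
E[α(G)] ≥ n − E[|E(G)|] = 80 − 79/22 = 1681/22.
Numerically: ≈ 76.4091.
(This is only a lower bound; the true E[α(G)] may be larger.)

E[α(G)] ≥ 1681/22 ≈ 76.4091.


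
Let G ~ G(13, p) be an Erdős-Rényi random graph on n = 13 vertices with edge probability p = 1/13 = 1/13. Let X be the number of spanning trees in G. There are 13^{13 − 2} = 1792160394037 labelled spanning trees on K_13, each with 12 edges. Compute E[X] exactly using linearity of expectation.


K_13 has 13^{13 − 2} = 1792160394037 labelled spanning trees.
For each such spanning tree H, let X_H = 1 if all 12 edges of H are present in G. Then P[X_H = 1] = p^{12} = (1/13)^{12} = 1/23298085122481.
Summing the indicators: E[X] = Σ_H E[X_H] = 1792160394037 · p^{12} = 1792160394037 · 1/23298085122481 = 1/13.
Numerically: E[X] ≈ 0.07692.

E[X] = 1792160394037 · (1/13)^{12} = 1/13 ≈ 0.07692.


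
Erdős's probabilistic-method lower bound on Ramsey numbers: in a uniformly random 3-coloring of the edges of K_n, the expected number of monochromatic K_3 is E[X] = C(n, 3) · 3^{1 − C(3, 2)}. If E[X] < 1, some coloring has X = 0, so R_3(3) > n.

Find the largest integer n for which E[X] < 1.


We need C(n, 3) · 3^{1 − 3} < 1, i.e. C(n, 3) < 3^{3 − 1} = 9.
Check values of n near the boundary:
  n = 3: C(3, 3) = 1; 1 < 9? YES
  n = 4: C(4, 3) = 4; 4 < 9? YES
  n = 5: C(5, 3) = 10; 10 < 9? NO
  n = 6: C(6, 3) = 20; 20 < 9? NO
  n = 7: C(7, 3) = 35; 35 < 9? NO
The largest n with C(n, 3) < 9 is n = 4 (where E[X] = 4/9 ≈ 0.444). Hence R_3(3) > 4, i.e. R_3(3) ≥ 5.

Largest n = 4; hence R_3(3) > 4.


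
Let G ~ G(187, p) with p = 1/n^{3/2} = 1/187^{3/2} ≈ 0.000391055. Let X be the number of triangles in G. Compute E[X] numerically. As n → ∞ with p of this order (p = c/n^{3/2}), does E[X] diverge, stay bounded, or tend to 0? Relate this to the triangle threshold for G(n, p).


Number of potential triangles: C(187, 3) = 1072445.
Each occurs with probability p³ ≈ (0.000391055)³ ≈ 5.98015954e-11.
By linearity: E[X] = C(187, 3)·p³ ≈ 1072445 · 5.98015954e-11 ≈ 0.000064.
Since α = 3/2 > 1, p = c/n^{3/2} = o(1/n) is below the triangle threshold p ~ 1/n. Asymptotically E[X] ~ (c³/6)·n^{3(1−α)} = (1³/6)·n^{-1.5} → 0, so by Markov's inequality G has no triangles w.h.p.

E[X] ≈ 0.000064; in regime p = Θ(1/n^{3/2}) E[X] tends to 0 (below the triangle threshold p ~ 1/n).


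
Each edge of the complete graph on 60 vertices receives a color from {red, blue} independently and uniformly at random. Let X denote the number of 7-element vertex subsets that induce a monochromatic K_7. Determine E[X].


Let X = Σ_S X_S over the C(60, 7) = 386206920 subsets S of size 7, where X_S = 1 if the K_7 on S is monochromatic.
For a fixed S, the K_7 on S has C(7, 2) = 21 edges. P[all 21 edges red] = (1/2)^21, and likewise for blue, so P[monochromatic] = 2·(1/2)^21 = 2^{1 − 21} = 1/1048576.
By linearity of expectation: E[X] = C(60, 7) · 2^{1 − 21} = 386206920 · 1/1048576 = 48275865/131072.
Numerically: E[X] ≈ 368.316.

E[X] = C(60,7)·2^(1−C(7,2)) = 48275865/131072 ≈ 368.316.


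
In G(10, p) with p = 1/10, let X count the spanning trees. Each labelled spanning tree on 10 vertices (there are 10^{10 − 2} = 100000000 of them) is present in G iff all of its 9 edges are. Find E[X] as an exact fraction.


K_10 has 10^{10 − 2} = 100000000 labelled spanning trees.
For each such spanning tree H, let X_H = 1 if all 9 edges of H are present in G. Then P[X_H = 1] = p^{9} = (1/10)^{9} = 1/1000000000.
By linearity of expectation: E[X] = Σ_H E[X_H] = 100000000 · p^{9} = 100000000 · 1/1000000000 = 1/10.
Numerically: E[X] ≈ 0.1.

E[X] = 100000000 · (1/10)^{9} = 1/10 ≈ 0.1.


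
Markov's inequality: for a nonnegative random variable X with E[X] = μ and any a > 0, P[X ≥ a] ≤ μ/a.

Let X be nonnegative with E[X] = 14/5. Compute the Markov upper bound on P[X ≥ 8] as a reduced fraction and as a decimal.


μ = E[X] = 14/5, a = 8.
Markov: P[X ≥ 8] ≤ μ/a = (14/5)/8 = 7/20.
Numerically: ≈ 0.3500.
(Since a = 8 > μ = 2.8000, the bound 7/20 is < 1 and informative.)

P[X ≥ 8] ≤ 7/20 ≈ 0.3500.


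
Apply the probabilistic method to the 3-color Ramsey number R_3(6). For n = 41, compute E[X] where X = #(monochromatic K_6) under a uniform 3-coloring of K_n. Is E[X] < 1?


E[X] = C(41, 6) · 3^{1 − 15} = 4496388 · 3^{−14} = 4496388/4782969.
As a reduced fraction: E[X] = 1498796/1594323 ≈ 0.94008.
Is E[X] < 1? YES.
Since E[X] < 1, there exists a 3-coloring of K_{41} with no monochromatic K_6; hence R_3(6) > 41.

E[X] = 1498796/1594323 ≈ 0.94008; E[X] < 1, so R_3(6) > 41.


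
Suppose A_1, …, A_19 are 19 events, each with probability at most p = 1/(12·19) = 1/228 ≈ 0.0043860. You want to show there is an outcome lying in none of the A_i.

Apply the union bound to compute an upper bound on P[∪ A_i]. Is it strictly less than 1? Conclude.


Union bound: P[∪_{i=1}^{19} A_i] ≤ Σ_i P[A_i] ≤ 19·p = 19·(1/228) = 1/12.
Numerically: 1/12 ≈ 0.0833333.
Is 1/12 < 1? YES.
Since P[∪ A_i] ≤ 1/12 < 1, the complement has P[∩ A_i^c] ≥ 1 − 1/12 = 11/12 > 0, so some outcome avoids every A_i.

19·p = 1/12 ≈ 0.0833333; existence CERTIFIED by the union bound.


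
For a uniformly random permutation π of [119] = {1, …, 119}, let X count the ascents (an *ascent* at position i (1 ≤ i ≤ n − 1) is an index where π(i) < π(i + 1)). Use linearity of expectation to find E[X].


Write X = Σ X_I over i = 1, …, 118, with X_I the indicator of one ascent.
There are 118 indicators.
For each fixed i, the pair (π(i), π(i+1)) is a uniformly random ordered pair of distinct values from {1, …, 119}; by symmetry P[π(i) < π(i+1)] = 1/2.
By linearity: E[X] = 118 · (1/2) = (119 − 1) · (1/2) = 59 ≈ 59.000000.

E[X] = 59 = 59.000000.


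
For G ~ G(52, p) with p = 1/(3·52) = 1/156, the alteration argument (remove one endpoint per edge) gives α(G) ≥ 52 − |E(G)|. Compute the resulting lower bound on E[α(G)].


E[|E(G)|] = C(52, 2)·p = 1326 · (1/156) = 17/2.
E[α(G)] ≥ n − E[|E(G)|] = 52 − 17/2 = 87/2.
Numerically: ≈ 43.50000.
(This is only a lower bound; the true E[α(G)] may be larger.)

E[α(G)] ≥ 87/2 ≈ 43.50000.


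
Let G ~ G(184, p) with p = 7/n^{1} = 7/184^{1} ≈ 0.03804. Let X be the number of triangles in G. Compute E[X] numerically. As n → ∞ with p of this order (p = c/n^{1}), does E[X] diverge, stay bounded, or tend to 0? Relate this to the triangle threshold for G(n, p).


Number of potential triangles: C(184, 3) = 1021384.
Each occurs with probability p³ ≈ (0.03804)³ ≈ 5.506056e-05.
By linearity: E[X] = C(184, 3)·p³ ≈ 1021384 · 5.506056e-05 ≈ 56.2380.
Here α = 1, so p = 7/n is exactly at the triangle threshold p ~ 1/n. Asymptotically E[X] → c³/6 = 7³/6 = 343/6 ≈ 57.1667, a bounded constant. In this regime the triangle count is asymptotically Poisson(c³/6).

E[X] ≈ 56.2380; in regime p = Θ(1/n^{1}) E[X] stays bounded (at the triangle threshold p ~ 1/n).


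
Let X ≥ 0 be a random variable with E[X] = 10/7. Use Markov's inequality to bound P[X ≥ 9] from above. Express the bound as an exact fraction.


μ = E[X] = 10/7, a = 9.
Markov: P[X ≥ 9] ≤ μ/a = (10/7)/9 = 10/63.
Numerically: ≈ 0.159.
(Since a = 9 > μ = 1.429, the bound 10/63 is < 1 and informative.)

P[X ≥ 9] ≤ 10/63 ≈ 0.159.


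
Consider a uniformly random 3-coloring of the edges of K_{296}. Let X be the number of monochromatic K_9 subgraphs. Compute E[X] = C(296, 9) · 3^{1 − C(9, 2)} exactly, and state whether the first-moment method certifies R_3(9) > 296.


E[X] = C(296, 9) · 3^{1 − 36} = 42513789098994080 · 3^{−35} = 42513789098994080/50031545098999707.
As a reduced fraction: E[X] = 42513789098994080/50031545098999707 ≈ 0.8497397.
Is E[X] < 1? YES.
Since E[X] < 1, there exists a 3-coloring of K_{296} with no monochromatic K_9; hence R_3(9) > 296.

E[X] = 42513789098994080/50031545098999707 ≈ 0.8497397; E[X] < 1, so R_3(9) > 296.


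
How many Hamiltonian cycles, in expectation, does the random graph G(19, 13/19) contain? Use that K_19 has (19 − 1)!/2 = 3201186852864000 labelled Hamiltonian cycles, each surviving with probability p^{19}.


K_19 has (19 − 1)!/2 = 3201186852864000 labelled Hamiltonian cycles.
For each such Hamiltonian cycle H, let X_H = 1 if all 19 edges of H are present in G. Then P[X_H = 1] = p^{19} = (13/19)^{19} = 1461920290375446110677/1978419655660313589123979.
Summing the indicators: E[X] = Σ_H E[X_H] = 3201186852864000 · p^{19} = 3201186852864000 · 1461920290375446110677/1978419655660313589123979 = 4679880013484999364018134658428928000/1978419655660313589123979.
Numerically: E[X] ≈ 2.365e+12.

E[X] = 3201186852864000 · (13/19)^{19} = 4679880013484999364018134658428928000/1978419655660313589123979 ≈ 2.365e+12.


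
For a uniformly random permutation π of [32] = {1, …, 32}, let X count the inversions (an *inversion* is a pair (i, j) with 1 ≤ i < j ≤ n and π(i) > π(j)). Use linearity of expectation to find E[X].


Write X = Σ X_I over the C(32, 2) = 496 pairs i < j, with X_I the indicator of one inversion.
There are 496 indicators.
For each fixed pair i < j, the values π(i) and π(j) are two distinct elements of {1, …, 32} in uniformly random order; by symmetry P[π(i) > π(j)] = 1/2.
By linearity: E[X] = 496 · (1/2) = C(32, 2) · (1/2) = 496/2 = 248 ≈ 248.000000.

E[X] = 248 = 248.000000.


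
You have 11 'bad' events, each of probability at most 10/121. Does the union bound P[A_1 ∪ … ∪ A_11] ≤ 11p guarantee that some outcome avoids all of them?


Union bound: P[∪_{i=1}^{11} A_i] ≤ Σ_i P[A_i] ≤ 11·p = 11·(10/121) = 10/11.
Numerically: 10/11 ≈ 0.909091.
Is 10/11 < 1? YES.
Since P[∪ A_i] ≤ 10/11 < 1, the complement has P[∩ A_i^c] ≥ 1 − 10/11 = 1/11 > 0, so some outcome avoids every A_i.

11·p = 10/11 ≈ 0.909091; existence CERTIFIED by the union bound.


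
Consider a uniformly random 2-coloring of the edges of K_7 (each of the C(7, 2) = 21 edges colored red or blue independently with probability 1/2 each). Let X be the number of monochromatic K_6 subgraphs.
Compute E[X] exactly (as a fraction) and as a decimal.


Let X = Σ_S X_S over the C(7, 6) = 7 subsets S of size 6, where X_S = 1 if the K_6 on S is monochromatic.
For a fixed S, the K_6 on S has C(6, 2) = 15 edges. P[all 15 edges red] = (1/2)^15, and likewise for blue, so P[monochromatic] = 2·(1/2)^15 = 2^{1 − 15} = 1/16384.
By linearity: E[X] = C(7, 6) · 2^{1 − 15} = 7 · 1/16384 = 7/16384.
Numerically: E[X] ≈ 0.0004.

E[X] = C(7,6)·2^(1−C(6,2)) = 7/16384 ≈ 0.0004.


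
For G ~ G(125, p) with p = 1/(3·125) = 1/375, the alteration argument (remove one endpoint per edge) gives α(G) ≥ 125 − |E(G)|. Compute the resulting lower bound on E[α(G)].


E[|E(G)|] = C(125, 2)·p = 7750 · (1/375) = 62/3.
E[α(G)] ≥ n − E[|E(G)|] = 125 − 62/3 = 313/3.
Numerically: ≈ 104.33333.
(This is only a lower bound; the true E[α(G)] may be larger.)

E[α(G)] ≥ 313/3 ≈ 104.33333.


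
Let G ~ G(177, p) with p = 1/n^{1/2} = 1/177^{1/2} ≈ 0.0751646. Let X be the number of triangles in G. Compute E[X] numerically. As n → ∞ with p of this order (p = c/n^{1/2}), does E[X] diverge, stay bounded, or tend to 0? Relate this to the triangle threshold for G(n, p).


Number of potential triangles: C(177, 3) = 908600.
Each occurs with probability p³ ≈ (0.0751646)³ ≈ 4.24658773e-04.
By linearity: E[X] = C(177, 3)·p³ ≈ 908600 · 4.24658773e-04 ≈ 385.844961.
Since α = 1/2 < 1, p = c/n^{1/2} ≫ 1/n is above the triangle threshold p ~ 1/n. Asymptotically E[X] ~ (c³/6)·n^{3(1−α)} = (1³/6)·n^{1.5} → ∞; triangles are abundant w.h.p.

E[X] ≈ 385.844961; in regime p = Θ(1/n^{1/2}) E[X] diverges (above the triangle threshold p ~ 1/n).


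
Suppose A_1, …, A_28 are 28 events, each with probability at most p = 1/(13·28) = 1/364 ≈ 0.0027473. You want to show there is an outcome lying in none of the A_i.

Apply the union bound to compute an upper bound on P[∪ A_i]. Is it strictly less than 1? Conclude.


Union bound: P[∪_{i=1}^{28} A_i] ≤ Σ_i P[A_i] ≤ 28·p = 28·(1/364) = 1/13.
Numerically: 1/13 ≈ 0.0769231.
Is 1/13 < 1? YES.
Since P[∪ A_i] ≤ 1/13 < 1, the complement has P[∩ A_i^c] ≥ 1 − 1/13 = 12/13 > 0, so some outcome avoids every A_i.

28·p = 1/13 ≈ 0.0769231; existence CERTIFIED by the union bound.


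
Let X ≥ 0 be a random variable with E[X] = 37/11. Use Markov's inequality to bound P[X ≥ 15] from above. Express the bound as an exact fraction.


μ = E[X] = 37/11, a = 15.
Markov: P[X ≥ 15] ≤ μ/a = (37/11)/15 = 37/165.
Numerically: ≈ 0.22424.
(Since a = 15 > μ = 3.36364, the bound 37/165 is < 1 and informative.)

P[X ≥ 15] ≤ 37/165 ≈ 0.22424.


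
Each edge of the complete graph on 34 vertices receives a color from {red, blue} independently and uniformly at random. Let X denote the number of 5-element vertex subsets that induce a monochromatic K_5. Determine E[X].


Let X = Σ_S X_S over the C(34, 5) = 278256 subsets S of size 5, where X_S = 1 if the K_5 on S is monochromatic.
For a fixed S, the K_5 on S has C(5, 2) = 10 edges. P[all 10 edges red] = (1/2)^10, and likewise for blue, so P[monochromatic] = 2·(1/2)^10 = 2^{1 − 10} = 1/512.
By linearity of expectation: E[X] = C(34, 5) · 2^{1 − 10} = 278256 · 1/512 = 17391/32.
Numerically: E[X] ≈ 543.46875.

E[X] = C(34,5)·2^(1−C(5,2)) = 17391/32 ≈ 543.46875.


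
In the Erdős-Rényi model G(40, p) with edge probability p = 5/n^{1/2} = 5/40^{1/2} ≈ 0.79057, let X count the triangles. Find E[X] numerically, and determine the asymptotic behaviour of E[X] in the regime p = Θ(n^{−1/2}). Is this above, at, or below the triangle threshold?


Number of potential triangles: C(40, 3) = 9880.
Each occurs with probability p³ ≈ (0.79057)³ ≈ 4.9410588e-01.
By linearity: E[X] = C(40, 3)·p³ ≈ 9880 · 4.9410588e-01 ≈ 4881.76614.
Since α = 1/2 < 1, p = c/n^{1/2} ≫ 1/n is above the triangle threshold p ~ 1/n. Asymptotically E[X] ~ (c³/6)·n^{3(1−α)} = (5³/6)·n^{1.5} → ∞; triangles are abundant w.h.p.

E[X] ≈ 4881.76614; in regime p = Θ(1/n^{1/2}) E[X] diverges (above the triangle threshold p ~ 1/n).


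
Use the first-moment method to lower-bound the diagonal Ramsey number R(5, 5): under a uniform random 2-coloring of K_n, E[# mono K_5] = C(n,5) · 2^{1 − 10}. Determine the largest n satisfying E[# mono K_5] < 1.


We need C(n, 5) · 2^{1 − 10} < 1, i.e. C(n, 5) < 2^{10 − 1} = 512.
Check values of n near the boundary:
  n = 5: C(5, 5) = 1; 1 < 512? YES
  n = 6: C(6, 5) = 6; 6 < 512? YES
  n = 7: C(7, 5) = 21; 21 < 512? YES
  n = 8: C(8, 5) = 56; 56 < 512? YES
  n = 9: C(9, 5) = 126; 126 < 512? YES
  n = 10: C(10, 5) = 252; 252 < 512? YES
  n = 11: C(11, 5) = 462; 462 < 512? YES
  n = 12: C(12, 5) = 792; 792 < 512? NO
  n = 13: C(13, 5) = 1287; 1287 < 512? NO
The largest n with C(n, 5) < 512 is n = 11 (where E[X] = 231/256 ≈ 0.902). Hence R(5, 5) > 11, i.e. R(5, 5) ≥ 12.

Largest n = 11; hence R(5, 5) > 11.


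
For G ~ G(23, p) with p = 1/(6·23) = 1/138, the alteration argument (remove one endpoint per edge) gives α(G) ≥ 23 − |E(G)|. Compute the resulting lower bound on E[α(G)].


E[|E(G)|] = C(23, 2)·p = 253 · (1/138) = 11/6.
E[α(G)] ≥ n − E[|E(G)|] = 23 − 11/6 = 127/6.
Numerically: ≈ 21.167.
(This is only a lower bound; the true E[α(G)] may be larger.)

E[α(G)] ≥ 127/6 ≈ 21.167.


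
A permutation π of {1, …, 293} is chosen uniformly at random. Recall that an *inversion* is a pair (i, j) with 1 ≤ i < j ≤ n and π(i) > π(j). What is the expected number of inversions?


Write X = Σ X_I over the C(293, 2) = 42778 pairs i < j, with X_I the indicator of one inversion.
There are 42778 indicators.
For each fixed pair i < j, the values π(i) and π(j) are two distinct elements of {1, …, 293} in uniformly random order; by symmetry P[π(i) > π(j)] = 1/2.
By linearity: E[X] = 42778 · (1/2) = C(293, 2) · (1/2) = 42778/2 = 21389 ≈ 21389.0000.

E[X] = 21389 = 21389.0000.


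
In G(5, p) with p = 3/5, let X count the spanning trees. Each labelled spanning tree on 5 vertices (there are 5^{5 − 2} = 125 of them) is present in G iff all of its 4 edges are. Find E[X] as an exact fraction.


K_5 has 5^{5 − 2} = 125 labelled spanning trees.
For each such spanning tree H, let X_H = 1 if all 4 edges of H are present in G. Then P[X_H = 1] = p^{4} = (3/5)^{4} = 81/625.
By linearity: E[X] = Σ_H E[X_H] = 125 · p^{4} = 125 · 81/625 = 81/5.
Numerically: E[X] ≈ 16.2.

E[X] = 125 · (3/5)^{4} = 81/5 ≈ 16.2.


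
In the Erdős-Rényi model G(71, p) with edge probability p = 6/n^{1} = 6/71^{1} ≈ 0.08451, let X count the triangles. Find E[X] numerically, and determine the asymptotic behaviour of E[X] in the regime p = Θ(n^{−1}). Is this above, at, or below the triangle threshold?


Number of potential triangles: C(71, 3) = 57155.
Each occurs with probability p³ ≈ (0.08451)³ ≈ 6.035020e-04.
By linearity: E[X] = C(71, 3)·p³ ≈ 57155 · 6.035020e-04 ≈ 34.4932.
Here α = 1, so p = 6/n is exactly at the triangle threshold p ~ 1/n. Asymptotically E[X] → c³/6 = 6³/6 = 36 ≈ 36.0000, a bounded constant. In this regime the triangle count is asymptotically Poisson(c³/6).

E[X] ≈ 34.4932; in regime p = Θ(1/n^{1}) E[X] stays bounded (at the triangle threshold p ~ 1/n).


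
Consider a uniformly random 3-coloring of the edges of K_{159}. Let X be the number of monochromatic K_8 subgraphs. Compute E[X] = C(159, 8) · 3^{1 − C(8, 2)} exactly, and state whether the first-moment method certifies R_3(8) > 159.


E[X] = C(159, 8) · 3^{1 − 28} = 8471208603429 · 3^{−27} = 8471208603429/7625597484987.
As a reduced fraction: E[X] = 941245400381/847288609443 ≈ 1.1109.
Is E[X] < 1? NO.
Since E[X] ≥ 1, the first-moment bound is inconclusive at n = 159; it does NOT by itself certify R_3(8) > 159.

E[X] = 941245400381/847288609443 ≈ 1.1109; E[X] ≥ 1; first-moment method inconclusive here.


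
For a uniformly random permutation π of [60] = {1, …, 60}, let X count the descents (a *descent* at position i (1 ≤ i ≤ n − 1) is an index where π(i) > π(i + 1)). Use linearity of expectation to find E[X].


Write X = Σ X_I over i = 1, …, 59, with X_I the indicator of one descent.
There are 59 indicators.
For each fixed i, the pair (π(i), π(i+1)) is a uniformly random ordered pair of distinct values from {1, …, 60}; by symmetry P[π(i) > π(i+1)] = 1/2.
By linearity: E[X] = 59 · (1/2) = (60 − 1) · (1/2) = 59/2 ≈ 29.500000.

E[X] = 59/2 = 29.500000.


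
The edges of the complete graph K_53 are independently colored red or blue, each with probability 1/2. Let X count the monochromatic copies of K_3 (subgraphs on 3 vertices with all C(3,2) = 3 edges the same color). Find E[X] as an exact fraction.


Let X = Σ_S X_S over the C(53, 3) = 23426 subsets S of size 3, where X_S = 1 if the K_3 on S is monochromatic.
For a fixed S, the K_3 on S has C(3, 2) = 3 edges. P[all 3 edges red] = (1/2)^3, and likewise for blue, so P[monochromatic] = 2·(1/2)^3 = 2^{1 − 3} = 1/4.
By linearity: E[X] = C(53, 3) · 2^{1 − 3} = 23426 · 1/4 = 11713/2.
Numerically: E[X] ≈ 5856.500.

E[X] = C(53,3)·2^(1−C(3,2)) = 11713/2 ≈ 5856.500.


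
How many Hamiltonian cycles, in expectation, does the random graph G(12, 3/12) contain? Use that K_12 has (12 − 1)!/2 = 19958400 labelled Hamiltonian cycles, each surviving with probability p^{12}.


K_12 has (12 − 1)!/2 = 19958400 labelled Hamiltonian cycles.
For each such Hamiltonian cycle H, let X_H = 1 if all 12 edges of H are present in G. Then P[X_H = 1] = p^{12} = (1/4)^{12} = 1/16777216.
By linearity of expectation: E[X] = Σ_H E[X_H] = 19958400 · p^{12} = 19958400 · 1/16777216 = 155925/131072.
Numerically: E[X] ≈ 1.19.

E[X] = 19958400 · (1/4)^{12} = 155925/131072 ≈ 1.19.


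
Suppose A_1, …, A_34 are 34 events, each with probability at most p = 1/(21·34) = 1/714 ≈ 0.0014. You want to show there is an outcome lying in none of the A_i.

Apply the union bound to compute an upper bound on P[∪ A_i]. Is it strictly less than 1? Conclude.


Union bound: P[∪_{i=1}^{34} A_i] ≤ Σ_i P[A_i] ≤ 34·p = 34·(1/714) = 1/21.
Numerically: 1/21 ≈ 0.0476.
Is 1/21 < 1? YES.
Since P[∪ A_i] ≤ 1/21 < 1, the complement has P[∩ A_i^c] ≥ 1 − 1/21 = 20/21 > 0, so some outcome avoids every A_i.

34·p = 1/21 ≈ 0.0476; existence CERTIFIED by the union bound.


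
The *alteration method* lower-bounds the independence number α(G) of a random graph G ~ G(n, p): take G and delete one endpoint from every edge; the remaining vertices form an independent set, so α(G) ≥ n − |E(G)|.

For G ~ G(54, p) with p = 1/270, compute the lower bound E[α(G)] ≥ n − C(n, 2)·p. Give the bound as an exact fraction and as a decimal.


E[|E(G)|] = C(54, 2)·p = 1431 · (1/270) = 53/10.
E[α(G)] ≥ n − E[|E(G)|] = 54 − 53/10 = 487/10.
Numerically: ≈ 48.7000.
(This is only a lower bound; the true E[α(G)] may be larger.)

E[α(G)] ≥ 487/10 ≈ 48.7000.


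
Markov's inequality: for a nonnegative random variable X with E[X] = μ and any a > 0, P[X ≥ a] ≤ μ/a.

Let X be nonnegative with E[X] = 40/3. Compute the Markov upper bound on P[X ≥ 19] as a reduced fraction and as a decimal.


μ = E[X] = 40/3, a = 19.
Markov: P[X ≥ 19] ≤ μ/a = (40/3)/19 = 40/57.
Numerically: ≈ 0.701754.
(Since a = 19 > μ = 13.333333, the bound 40/57 is < 1 and informative.)

P[X ≥ 19] ≤ 40/57 ≈ 0.701754.


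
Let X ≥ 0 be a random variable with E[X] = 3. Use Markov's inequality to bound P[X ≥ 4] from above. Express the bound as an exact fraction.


μ = E[X] = 3, a = 4.
Markov: P[X ≥ 4] ≤ μ/a = (3)/4 = 3/4.
Numerically: ≈ 0.7500.
(Since a = 4 > μ = 3.0000, the bound 3/4 is < 1 and informative.)

P[X ≥ 4] ≤ 3/4 ≈ 0.7500.


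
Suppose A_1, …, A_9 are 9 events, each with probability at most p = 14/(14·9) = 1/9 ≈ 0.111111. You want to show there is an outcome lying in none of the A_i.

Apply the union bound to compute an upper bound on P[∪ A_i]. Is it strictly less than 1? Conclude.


Union bound: P[∪_{i=1}^{9} A_i] ≤ Σ_i P[A_i] ≤ 9·p = 9·(1/9) = 1.
Numerically: 1 ≈ 1.000000.
Is 1 < 1? NO.
Since the bound 1 is ≥ 1, the union bound is uninformative here; it does NOT by itself certify existence.

9·p = 1 ≈ 1.000000; existence NOT certified by the union bound.


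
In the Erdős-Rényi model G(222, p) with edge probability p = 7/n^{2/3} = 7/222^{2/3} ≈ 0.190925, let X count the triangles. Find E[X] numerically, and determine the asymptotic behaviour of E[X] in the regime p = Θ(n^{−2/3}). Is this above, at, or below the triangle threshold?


Number of potential triangles: C(222, 3) = 1798940.
Each occurs with probability p³ ≈ (0.190925)³ ≈ 6.95966237e-03.
By linearity: E[X] = C(222, 3)·p³ ≈ 1798940 · 6.95966237e-03 ≈ 12520.015015.
Since α = 2/3 < 1, p = c/n^{2/3} ≫ 1/n is above the triangle threshold p ~ 1/n. Asymptotically E[X] ~ (c³/6)·n^{3(1−α)} = (7³/6)·n^{1} → ∞; triangles are abundant w.h.p.

E[X] ≈ 12520.015015; in regime p = Θ(1/n^{2/3}) E[X] diverges (above the triangle threshold p ~ 1/n).


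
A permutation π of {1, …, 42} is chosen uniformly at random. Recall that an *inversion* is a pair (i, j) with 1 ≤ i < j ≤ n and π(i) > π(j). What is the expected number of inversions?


Write X = Σ X_I over the C(42, 2) = 861 pairs i < j, with X_I the indicator of one inversion.
There are 861 indicators.
For each fixed pair i < j, the values π(i) and π(j) are two distinct elements of {1, …, 42} in uniformly random order; by symmetry P[π(i) > π(j)] = 1/2.
By linearity: E[X] = 861 · (1/2) = C(42, 2) · (1/2) = 861/2 = 861/2 ≈ 430.500000.

E[X] = 861/2 = 430.500000.


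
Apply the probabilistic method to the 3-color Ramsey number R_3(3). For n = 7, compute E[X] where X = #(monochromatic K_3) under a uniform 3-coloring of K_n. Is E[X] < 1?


E[X] = C(7, 3) · 3^{1 − 3} = 35 · 3^{−2} = 35/9.
As a reduced fraction: E[X] = 35/9 ≈ 3.8889.
Is E[X] < 1? NO.
Since E[X] ≥ 1, the first-moment bound is inconclusive at n = 7; it does NOT by itself certify R_3(3) > 7.

E[X] = 35/9 ≈ 3.8889; E[X] ≥ 1; first-moment method inconclusive here.


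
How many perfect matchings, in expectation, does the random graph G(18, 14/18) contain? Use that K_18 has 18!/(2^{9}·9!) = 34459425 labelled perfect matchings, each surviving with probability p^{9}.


K_18 has 18!/(2^{9}·9!) = 34459425 labelled perfect matchings.
For each such perfect matching H, let X_H = 1 if all 9 edges of H are present in G. Then P[X_H = 1] = p^{9} = (7/9)^{9} = 40353607/387420489.
By linearity: E[X] = Σ_H E[X_H] = 34459425 · p^{9} = 34459425 · 40353607/387420489 = 17167433257975/4782969.
Numerically: E[X] ≈ 3.5893e+06.

E[X] = 34459425 · (7/9)^{9} = 17167433257975/4782969 ≈ 3.5893e+06.


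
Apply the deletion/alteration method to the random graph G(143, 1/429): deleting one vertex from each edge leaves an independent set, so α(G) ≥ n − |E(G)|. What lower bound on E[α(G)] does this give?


E[|E(G)|] = C(143, 2)·p = 10153 · (1/429) = 71/3.
E[α(G)] ≥ n − E[|E(G)|] = 143 − 71/3 = 358/3.
Numerically: ≈ 119.33333.
(This is only a lower bound; the true E[α(G)] may be larger.)

E[α(G)] ≥ 358/3 ≈ 119.33333.


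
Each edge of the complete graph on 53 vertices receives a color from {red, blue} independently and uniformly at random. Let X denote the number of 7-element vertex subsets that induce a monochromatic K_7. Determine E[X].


Let X = Σ_S X_S over the C(53, 7) = 154143080 subsets S of size 7, where X_S = 1 if the K_7 on S is monochromatic.
For a fixed S, the K_7 on S has C(7, 2) = 21 edges. P[all 21 edges red] = (1/2)^21, and likewise for blue, so P[monochromatic] = 2·(1/2)^21 = 2^{1 − 21} = 1/1048576.
By linearity: E[X] = C(53, 7) · 2^{1 − 21} = 154143080 · 1/1048576 = 19267885/131072.
Numerically: E[X] ≈ 147.00230.

E[X] = C(53,7)·2^(1−C(7,2)) = 19267885/131072 ≈ 147.00230.


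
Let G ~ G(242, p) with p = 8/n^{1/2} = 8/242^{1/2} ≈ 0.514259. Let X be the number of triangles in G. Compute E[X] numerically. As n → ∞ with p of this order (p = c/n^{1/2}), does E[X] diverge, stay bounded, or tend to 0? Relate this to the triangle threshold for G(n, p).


Number of potential triangles: C(242, 3) = 2332880.
Each occurs with probability p³ ≈ (0.514259)³ ≈ 1.36002506e-01.
By linearity: E[X] = C(242, 3)·p³ ≈ 2332880 · 1.36002506e-01 ≈ 317277.527070.
Since α = 1/2 < 1, p = c/n^{1/2} ≫ 1/n is above the triangle threshold p ~ 1/n. Asymptotically E[X] ~ (c³/6)·n^{3(1−α)} = (8³/6)·n^{1.5} → ∞; triangles are abundant w.h.p.

E[X] ≈ 317277.527070; in regime p = Θ(1/n^{1/2}) E[X] diverges (above the triangle threshold p ~ 1/n).


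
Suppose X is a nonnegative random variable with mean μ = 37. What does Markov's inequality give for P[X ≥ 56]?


μ = E[X] = 37, a = 56.
Markov: P[X ≥ 56] ≤ μ/a = (37)/56 = 37/56.
Numerically: ≈ 0.6607.
(Since a = 56 > μ = 37.0000, the bound 37/56 is < 1 and informative.)

P[X ≥ 56] ≤ 37/56 ≈ 0.6607.


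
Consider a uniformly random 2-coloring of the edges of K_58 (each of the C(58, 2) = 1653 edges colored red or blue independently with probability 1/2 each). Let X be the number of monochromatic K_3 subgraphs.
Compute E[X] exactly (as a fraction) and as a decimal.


Let X = Σ_S X_S over the C(58, 3) = 30856 subsets S of size 3, where X_S = 1 if the K_3 on S is monochromatic.
For a fixed S, the K_3 on S has C(3, 2) = 3 edges. P[all 3 edges red] = (1/2)^3, and likewise for blue, so P[monochromatic] = 2·(1/2)^3 = 2^{1 − 3} = 1/4.
Summing: E[X] = C(58, 3) · 2^{1 − 3} = 30856 · 1/4 = 7714.
Numerically: E[X] ≈ 7714.0000.

E[X] = C(58,3)·2^(1−C(3,2)) = 7714 ≈ 7714.0000.


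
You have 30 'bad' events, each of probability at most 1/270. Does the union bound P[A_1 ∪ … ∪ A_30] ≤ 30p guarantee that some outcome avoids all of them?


Union bound: P[∪_{i=1}^{30} A_i] ≤ Σ_i P[A_i] ≤ 30·p = 30·(1/270) = 1/9.
Numerically: 1/9 ≈ 0.111111.
Is 1/9 < 1? YES.
Since P[∪ A_i] ≤ 1/9 < 1, the complement has P[∩ A_i^c] ≥ 1 − 1/9 = 8/9 > 0, so some outcome avoids every A_i.

30·p = 1/9 ≈ 0.111111; existence CERTIFIED by the union bound.


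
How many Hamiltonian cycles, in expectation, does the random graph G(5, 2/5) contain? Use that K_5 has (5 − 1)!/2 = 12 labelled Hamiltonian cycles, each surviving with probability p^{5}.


K_5 has (5 − 1)!/2 = 12 labelled Hamiltonian cycles.
For each such Hamiltonian cycle H, let X_H = 1 if all 5 edges of H are present in G. Then P[X_H = 1] = p^{5} = (2/5)^{5} = 32/3125.
Summing the indicators: E[X] = Σ_H E[X_H] = 12 · p^{5} = 12 · 32/3125 = 384/3125.
Numerically: E[X] ≈ 0.12288.

E[X] = 12 · (2/5)^{5} = 384/3125 ≈ 0.12288.


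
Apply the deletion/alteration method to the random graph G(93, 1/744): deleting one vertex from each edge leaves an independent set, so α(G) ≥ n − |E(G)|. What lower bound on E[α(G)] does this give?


E[|E(G)|] = C(93, 2)·p = 4278 · (1/744) = 23/4.
E[α(G)] ≥ n − E[|E(G)|] = 93 − 23/4 = 349/4.
Numerically: ≈ 87.2500.
(This is only a lower bound; the true E[α(G)] may be larger.)

E[α(G)] ≥ 349/4 ≈ 87.2500.


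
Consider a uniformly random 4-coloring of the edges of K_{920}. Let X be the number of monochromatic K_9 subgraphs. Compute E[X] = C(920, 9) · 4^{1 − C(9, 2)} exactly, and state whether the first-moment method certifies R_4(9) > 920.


E[X] = C(920, 9) · 4^{1 − 36} = 1251067384312182251760 · 4^{−35} = 1251067384312182251760/1180591620717411303424.
As a reduced fraction: E[X] = 78191711519511390735/73786976294838206464 ≈ 1.059695.
Is E[X] < 1? NO.
Since E[X] ≥ 1, the first-moment bound is inconclusive at n = 920; it does NOT by itself certify R_4(9) > 920.

E[X] = 78191711519511390735/73786976294838206464 ≈ 1.059695; E[X] ≥ 1; first-moment method inconclusive here.


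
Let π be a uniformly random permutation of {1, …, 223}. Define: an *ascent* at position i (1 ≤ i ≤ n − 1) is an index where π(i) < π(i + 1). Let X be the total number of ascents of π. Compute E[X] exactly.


Write X = Σ X_I over i = 1, …, 222, with X_I the indicator of one ascent.
There are 222 indicators.
For each fixed i, the pair (π(i), π(i+1)) is a uniformly random ordered pair of distinct values from {1, …, 223}; by symmetry P[π(i) < π(i+1)] = 1/2.
By linearity: E[X] = 222 · (1/2) = (223 − 1) · (1/2) = 111 ≈ 111.0000.

E[X] = 111 = 111.0000.
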